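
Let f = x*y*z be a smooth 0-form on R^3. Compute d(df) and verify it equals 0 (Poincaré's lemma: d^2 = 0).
d(df) = 0

Step 1: df = sum_i (∂f/∂x_i) dx_i = (y*z) dx + (x*z) dy + (x*y) dz.
Step 2: Apply d again. Using the 1-form formula, the coefficient of dx ∧ dy in d(df) is ∂^2 f/∂x ∂y - ∂^2 f/∂y ∂x = (z) - (z) = 0 (equality of mixed partials for smooth f).
Similarly for dx ∧ dz and dy ∧ dz — all coefficients vanish. So d(df) = 0.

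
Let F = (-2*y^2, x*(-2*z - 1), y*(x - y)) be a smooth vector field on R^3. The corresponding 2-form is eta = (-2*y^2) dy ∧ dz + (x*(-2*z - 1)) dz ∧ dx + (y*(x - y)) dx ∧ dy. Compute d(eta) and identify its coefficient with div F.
d(eta) = (0) dx ∧ dy ∧ dz; div F = 0

For a 2-form in R^3 of the form above, applying d gives a 3-form with coefficient ∂P/∂x + ∂Q/∂y + ∂R/∂z:
  ∂P/∂x = 0
  ∂Q/∂y = 0
  ∂R/∂z = 0
Sum = 0, which is exactly div F.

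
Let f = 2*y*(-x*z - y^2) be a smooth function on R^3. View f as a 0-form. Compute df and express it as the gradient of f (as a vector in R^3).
df = (-2*y*z) dx + (-2*x*z - 6*y^2) dy + (-2*x*y) dz; grad f = (-2*y*z, -2*x*z - 6*y^2, -2*x*y)

For a 0-form f, d f = (∂f/∂x) dx + (∂f/∂y) dy + (∂f/∂z) dz. The components of the vector representation are exactly the entries of grad f in Cartesian coordinates:
  ∂f/∂x = -2*y*z
  ∂f/∂y = -2*x*z - 6*y^2
  ∂f/∂z = -2*x*y.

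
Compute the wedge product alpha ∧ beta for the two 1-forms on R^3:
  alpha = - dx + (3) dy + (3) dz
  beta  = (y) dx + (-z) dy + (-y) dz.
alpha ∧ beta = (-3*y + z) dx ∧ dy + (-2*y) dx ∧ dz + (-3*y + 3*z) dy ∧ dz

Distribute the wedge, using dx_i ∧ dx_j = -dx_j ∧ dx_i and dx_i ∧ dx_i = 0. For each pair (i, j) with i < j, the coefficient of dx_i ∧ dx_j in alpha ∧ beta is (alpha_i * beta_j - alpha_j * beta_i). Collecting: alpha ∧ beta = (-3*y + z) dx ∧ dy + (-2*y) dx ∧ dz + (-3*y + 3*z) dy ∧ dz.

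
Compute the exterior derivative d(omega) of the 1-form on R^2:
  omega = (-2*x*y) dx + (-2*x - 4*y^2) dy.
d(omega) = (2*x - 2) dx ∧ dy

For a 1-form omega = sum_i f_i dx_i, the exterior derivative is
  d(omega) = sum_{i < j} (∂f_j/∂x_i - ∂f_i/∂x_j) dx_i ∧ dx_j.
  coefficient of dx ∧ dy: ∂f_2/∂x - ∂f_1/∂y = ∂(-2*x - 4*y^2)/∂x - ∂(-2*x*y)/∂y = 2*x - 2
Assembling: d(omega) = (2*x - 2) dx ∧ dy.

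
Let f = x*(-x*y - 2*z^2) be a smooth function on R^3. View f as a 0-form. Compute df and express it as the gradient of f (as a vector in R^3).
df = (-2*x*y - 2*z^2) dx + (-x^2) dy + (-4*x*z) dz; grad f = (-2*x*y - 2*z^2, -x^2, -4*x*z)

For a 0-form f, d f = (∂f/∂x) dx + (∂f/∂y) dy + (∂f/∂z) dz. The components of the vector representation are exactly the entries of grad f in Cartesian coordinates:
  ∂f/∂x = -2*x*y - 2*z^2
  ∂f/∂y = -x^2
  ∂f/∂z = -4*x*z.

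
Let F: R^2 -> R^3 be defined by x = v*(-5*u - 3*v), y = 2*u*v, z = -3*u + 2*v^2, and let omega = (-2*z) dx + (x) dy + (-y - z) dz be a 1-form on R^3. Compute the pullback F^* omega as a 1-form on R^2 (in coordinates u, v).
F^* omega = (-10*u*v^2 - 24*u*v - 9*u + 14*v^3 + 6*v^2) du + (-10*u^2*v - 30*u^2 + 6*u*v^2 - 24*u*v + 16*v^3) dv

Using F^*(f dg) = (f ∘ F) d(g ∘ F), substitute each coordinate x_i by F_i(u, v) in f_i, and replace dx_i by d F_i = (∂F_i/∂u) du + (∂F_i/∂v) dv.
  For the x component: f_1(F) = 6*u - 4*v^2; d F_1 = (-5*v) du + (-5*u - 6*v) dv
  For the y component: f_2(F) = v*(-5*u - 3*v); d F_2 = (2*v) du + (2*u) dv
  For the z component: f_3(F) = -2*u*v + 3*u - 2*v^2; d F_3 = (-3) du + (4*v) dv
Combining and collecting du, dv coefficients:
  coeff of du: -10*u*v^2 - 24*u*v - 9*u + 14*v^3 + 6*v^2
  coeff of dv: -10*u^2*v - 30*u^2 + 6*u*v^2 - 24*u*v + 16*v^3
F^* omega = (-10*u*v^2 - 24*u*v - 9*u + 14*v^3 + 6*v^2) du + (-10*u^2*v - 30*u^2 + 6*u*v^2 - 24*u*v + 16*v^3) dv.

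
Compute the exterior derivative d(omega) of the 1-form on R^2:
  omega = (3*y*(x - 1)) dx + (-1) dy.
d(omega) = (3 - 3*x) dx ∧ dy

For a 1-form omega = sum_i f_i dx_i, the exterior derivative is
  d(omega) = sum_{i < j} (∂f_j/∂x_i - ∂f_i/∂x_j) dx_i ∧ dx_j.
  coefficient of dx ∧ dy: ∂f_2/∂x - ∂f_1/∂y = ∂(-1)/∂x - ∂(3*y*(x - 1))/∂y = 3 - 3*x
Assembling: d(omega) = (3 - 3*x) dx ∧ dy.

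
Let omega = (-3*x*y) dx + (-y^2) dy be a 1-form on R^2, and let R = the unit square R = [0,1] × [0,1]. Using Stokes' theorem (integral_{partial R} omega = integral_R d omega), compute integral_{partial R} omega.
integral_(partial R) omega = 3/2

Stokes: integral_partial_R omega = integral_R d omega with d omega = (∂Q/∂x - ∂P/∂y) dx ∧ dy.
  ∂Q/∂x = 0
  ∂P/∂y = -3*x
  integrand = ∂Q/∂x - ∂P/∂y = 3*x.
Integrating over R: integral_0^1 integral_0^1 (3*x) dx dy = 3/2.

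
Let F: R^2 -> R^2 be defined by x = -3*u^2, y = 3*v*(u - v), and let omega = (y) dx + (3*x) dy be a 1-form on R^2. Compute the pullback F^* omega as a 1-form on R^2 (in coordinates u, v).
F^* omega = (9*u*v*(-5*u + 2*v)) du + (27*u^2*(-u + 2*v)) dv

Using F^*(f dg) = (f ∘ F) d(g ∘ F), substitute each coordinate x_i by F_i(u, v) in f_i, and replace dx_i by d F_i = (∂F_i/∂u) du + (∂F_i/∂v) dv.
  For the x component: f_1(F) = 3*v*(u - v); d F_1 = (-6*u) du + (0) dv
  For the y component: f_2(F) = -9*u^2; d F_2 = (3*v) du + (3*u - 6*v) dv
Combining and collecting du, dv coefficients:
  coeff of du: 9*u*v*(-5*u + 2*v)
  coeff of dv: 27*u^2*(-u + 2*v)
F^* omega = (9*u*v*(-5*u + 2*v)) du + (27*u^2*(-u + 2*v)) dv.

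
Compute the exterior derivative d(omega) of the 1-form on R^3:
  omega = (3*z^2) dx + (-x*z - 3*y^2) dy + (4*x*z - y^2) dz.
d(omega) = (-z) dx ∧ dy + (-2*z) dx ∧ dz + (x - 2*y) dy ∧ dz

For a 1-form omega = sum_i f_i dx_i, the exterior derivative is
  d(omega) = sum_{i < j} (∂f_j/∂x_i - ∂f_i/∂x_j) dx_i ∧ dx_j.
  coefficient of dx ∧ dy: ∂f_2/∂x - ∂f_1/∂y = ∂(-x*z - 3*y^2)/∂x - ∂(3*z^2)/∂y = -z
  coefficient of dx ∧ dz: ∂f_3/∂x - ∂f_1/∂z = ∂(4*x*z - y^2)/∂x - ∂(3*z^2)/∂z = -2*z
  coefficient of dy ∧ dz: ∂f_3/∂y - ∂f_2/∂z = ∂(4*x*z - y^2)/∂y - ∂(-x*z - 3*y^2)/∂z = x - 2*y
Assembling: d(omega) = (-z) dx ∧ dy + (-2*z) dx ∧ dz + (x - 2*y) dy ∧ dz.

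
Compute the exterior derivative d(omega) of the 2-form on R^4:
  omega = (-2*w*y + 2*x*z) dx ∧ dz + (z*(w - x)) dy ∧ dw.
d(omega) = (2*w) dx ∧ dy ∧ dz + (-2*y) dx ∧ dz ∧ dw + (-z) dx ∧ dy ∧ dw + (-w + x) dy ∧ dz ∧ dw

For a 2-form omega = sum_{i<j} g_{ij} dx_i ∧ dx_j, the exterior derivative is
  d(omega) = sum_{i<j} d(g_{ij}) ∧ dx_i ∧ dx_j = sum_{i<j, k} (∂g_{ij}/∂x_k) dx_k ∧ dx_i ∧ dx_j.
Expand each term, using dx_k ∧ dx_i ∧ dx_j = sgn(permutation) dx_{(a)} ∧ dx_{(b)} ∧ dx_{(c)} with (a < b < c) sorted:
  d(-2*w*y + 2*x*z) includes (∂/∂y)(-2*w*y + 2*x*z) dy = (-2*w) dy, which multiplied by dx ∧ dz gives (2*w) dx ∧ dy ∧ dz
  d(-2*w*y + 2*x*z) includes (∂/∂w)(-2*w*y + 2*x*z) dw = (-2*y) dw, which multiplied by dx ∧ dz gives (-2*y) dx ∧ dz ∧ dw
  d(z*(w - x)) includes (∂/∂x)(z*(w - x)) dx = (-z) dx, which multiplied by dy ∧ dw gives (-z) dx ∧ dy ∧ dw
  d(z*(w - x)) includes (∂/∂z)(z*(w - x)) dz = (w - x) dz, which multiplied by dy ∧ dw gives (-w + x) dy ∧ dz ∧ dw
Collecting like 3-forms: d(omega) = (2*w) dx ∧ dy ∧ dz + (-2*y) dx ∧ dz ∧ dw + (-z) dx ∧ dy ∧ dw + (-w + x) dy ∧ dz ∧ dw.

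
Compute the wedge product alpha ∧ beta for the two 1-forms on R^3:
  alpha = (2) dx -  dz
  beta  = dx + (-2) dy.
alpha ∧ beta = (-4) dx ∧ dy + (1) dx ∧ dz + (-2) dy ∧ dz

Distribute the wedge, using dx_i ∧ dx_j = -dx_j ∧ dx_i and dx_i ∧ dx_i = 0. For each pair (i, j) with i < j, the coefficient of dx_i ∧ dx_j in alpha ∧ beta is (alpha_i * beta_j - alpha_j * beta_i). Collecting: alpha ∧ beta = (-4) dx ∧ dy + (1) dx ∧ dz + (-2) dy ∧ dz.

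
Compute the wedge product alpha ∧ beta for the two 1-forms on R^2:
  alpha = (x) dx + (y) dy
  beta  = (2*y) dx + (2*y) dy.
alpha ∧ beta = (2*y*(x - y)) dx ∧ dy

Distribute the wedge, using dx_i ∧ dx_j = -dx_j ∧ dx_i and dx_i ∧ dx_i = 0. For each pair (i, j) with i < j, the coefficient of dx_i ∧ dx_j in alpha ∧ beta is (alpha_i * beta_j - alpha_j * beta_i). Collecting: alpha ∧ beta = (2*y*(x - y)) dx ∧ dy.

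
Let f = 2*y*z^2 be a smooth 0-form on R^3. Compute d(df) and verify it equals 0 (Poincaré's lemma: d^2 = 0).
d(df) = 0

Step 1: df = sum_i (∂f/∂x_i) dx_i = (0) dx + (2*z^2) dy + (4*y*z) dz.
Step 2: Apply d again. Using the 1-form formula, the coefficient of dx ∧ dy in d(df) is ∂^2 f/∂x ∂y - ∂^2 f/∂y ∂x = (0) - (0) = 0 (equality of mixed partials for smooth f).
Similarly for dx ∧ dz and dy ∧ dz — all coefficients vanish. So d(df) = 0.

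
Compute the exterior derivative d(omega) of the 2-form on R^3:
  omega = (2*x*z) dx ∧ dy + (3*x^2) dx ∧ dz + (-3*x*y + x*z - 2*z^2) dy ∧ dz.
d(omega) = (2*x - 3*y + z) dx ∧ dy ∧ dz

For a 2-form omega = sum_{i<j} g_{ij} dx_i ∧ dx_j, the exterior derivative is
  d(omega) = sum_{i<j} d(g_{ij}) ∧ dx_i ∧ dx_j = sum_{i<j, k} (∂g_{ij}/∂x_k) dx_k ∧ dx_i ∧ dx_j.
Expand each term, using dx_k ∧ dx_i ∧ dx_j = sgn(permutation) dx_{(a)} ∧ dx_{(b)} ∧ dx_{(c)} with (a < b < c) sorted:
  d(2*x*z) includes (∂/∂z)(2*x*z) dz = (2*x) dz, which multiplied by dx ∧ dy gives (2*x) dx ∧ dy ∧ dz
  d(-3*x*y + x*z - 2*z^2) includes (∂/∂x)(-3*x*y + x*z - 2*z^2) dx = (-3*y + z) dx, which multiplied by dy ∧ dz gives (-3*y + z) dx ∧ dy ∧ dz
Collecting like 3-forms: d(omega) = (2*x - 3*y + z) dx ∧ dy ∧ dz.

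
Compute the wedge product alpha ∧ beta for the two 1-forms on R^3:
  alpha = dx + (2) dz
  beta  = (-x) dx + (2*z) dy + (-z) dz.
alpha ∧ beta = (2*z) dx ∧ dy + (2*x - z) dx ∧ dz + (-4*z) dy ∧ dz

Distribute the wedge, using dx_i ∧ dx_j = -dx_j ∧ dx_i and dx_i ∧ dx_i = 0. For each pair (i, j) with i < j, the coefficient of dx_i ∧ dx_j in alpha ∧ beta is (alpha_i * beta_j - alpha_j * beta_i). Collecting: alpha ∧ beta = (2*z) dx ∧ dy + (2*x - z) dx ∧ dz + (-4*z) dy ∧ dz.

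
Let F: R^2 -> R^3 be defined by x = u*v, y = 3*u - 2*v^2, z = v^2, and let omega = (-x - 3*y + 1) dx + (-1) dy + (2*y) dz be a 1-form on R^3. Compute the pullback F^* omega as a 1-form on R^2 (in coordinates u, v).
F^* omega = (-u*v^2 - 9*u*v + 6*v^3 + v - 3) du + (-u^2*v - 9*u^2 + 6*u*v^2 + 12*u*v + u - 8*v^3 + 4*v) dv

Using F^*(f dg) = (f ∘ F) d(g ∘ F), substitute each coordinate x_i by F_i(u, v) in f_i, and replace dx_i by d F_i = (∂F_i/∂u) du + (∂F_i/∂v) dv.
  For the x component: f_1(F) = -u*v - 9*u + 6*v^2 + 1; d F_1 = (v) du + (u) dv
  For the y component: f_2(F) = -1; d F_2 = (3) du + (-4*v) dv
  For the z component: f_3(F) = 6*u - 4*v^2; d F_3 = (0) du + (2*v) dv
Combining and collecting du, dv coefficients:
  coeff of du: -u*v^2 - 9*u*v + 6*v^3 + v - 3
  coeff of dv: -u^2*v - 9*u^2 + 6*u*v^2 + 12*u*v + u - 8*v^3 + 4*v
F^* omega = (-u*v^2 - 9*u*v + 6*v^3 + v - 3) du + (-u^2*v - 9*u^2 + 6*u*v^2 + 12*u*v + u - 8*v^3 + 4*v) dv.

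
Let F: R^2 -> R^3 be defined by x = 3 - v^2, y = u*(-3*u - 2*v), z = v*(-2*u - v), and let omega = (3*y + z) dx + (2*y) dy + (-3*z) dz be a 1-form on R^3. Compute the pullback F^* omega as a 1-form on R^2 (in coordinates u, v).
F^* omega = (36*u^3 + 36*u^2*v - 4*u*v^2 - 6*v^3) du + (12*u^3 + 14*u^2*v - 2*u*v^2 - 4*v^3) dv

Using F^*(f dg) = (f ∘ F) d(g ∘ F), substitute each coordinate x_i by F_i(u, v) in f_i, and replace dx_i by d F_i = (∂F_i/∂u) du + (∂F_i/∂v) dv.
  For the x component: f_1(F) = -9*u^2 - 8*u*v - v^2; d F_1 = (0) du + (-2*v) dv
  For the y component: f_2(F) = 2*u*(-3*u - 2*v); d F_2 = (-6*u - 2*v) du + (-2*u) dv
  For the z component: f_3(F) = 3*v*(2*u + v); d F_3 = (-2*v) du + (-2*u - 2*v) dv
Combining and collecting du, dv coefficients:
  coeff of du: 36*u^3 + 36*u^2*v - 4*u*v^2 - 6*v^3
  coeff of dv: 12*u^3 + 14*u^2*v - 2*u*v^2 - 4*v^3
F^* omega = (36*u^3 + 36*u^2*v - 4*u*v^2 - 6*v^3) du + (12*u^3 + 14*u^2*v - 2*u*v^2 - 4*v^3) dv.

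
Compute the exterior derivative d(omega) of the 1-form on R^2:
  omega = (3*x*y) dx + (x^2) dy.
d(omega) = (-x) dx ∧ dy

For a 1-form omega = sum_i f_i dx_i, the exterior derivative is
  d(omega) = sum_{i < j} (∂f_j/∂x_i - ∂f_i/∂x_j) dx_i ∧ dx_j.
  coefficient of dx ∧ dy: ∂f_2/∂x - ∂f_1/∂y = ∂(x^2)/∂x - ∂(3*x*y)/∂y = -x
Assembling: d(omega) = (-x) dx ∧ dy.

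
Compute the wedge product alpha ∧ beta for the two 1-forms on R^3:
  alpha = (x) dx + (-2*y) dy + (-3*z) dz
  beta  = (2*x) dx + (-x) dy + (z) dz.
alpha ∧ beta = (x*(-x + 4*y)) dx ∧ dy + (7*x*z) dx ∧ dz + (-z*(3*x + 2*y)) dy ∧ dz

Distribute the wedge, using dx_i ∧ dx_j = -dx_j ∧ dx_i and dx_i ∧ dx_i = 0. For each pair (i, j) with i < j, the coefficient of dx_i ∧ dx_j in alpha ∧ beta is (alpha_i * beta_j - alpha_j * beta_i). Collecting: alpha ∧ beta = (x*(-x + 4*y)) dx ∧ dy + (7*x*z) dx ∧ dz + (-z*(3*x + 2*y)) dy ∧ dz.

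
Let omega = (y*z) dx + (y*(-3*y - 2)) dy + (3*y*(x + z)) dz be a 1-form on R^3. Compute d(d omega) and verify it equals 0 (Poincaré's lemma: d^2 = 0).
d(d omega) = 0

Step 1: d omega = sum_{i<j} (∂f_j/∂x_i - ∂f_i/∂x_j) dx_i ∧ dx_j:
  coeff of dx ∧ dy: -z
  coeff of dx ∧ dz: 2*y
  coeff of dy ∧ dz: 3*x + 3*z
Step 2: Apply d again to each 2-form coefficient. The only possible 3-form in R^3 is dx ∧ dy ∧ dz, with coefficient
  ∂(coeff of dy∧dz)/∂x - ∂(coeff of dx∧dz)/∂y + ∂(coeff of dx∧dy)/∂z
  = ∂/∂x (3*x + 3*z) - ∂/∂y (2*y) + ∂/∂z (-z).
Each of these terms simplifies to sums of mixed partials that cancel in pairs. The result is 0 (by equality of mixed partials for smooth functions — Schwarz / Clairaut).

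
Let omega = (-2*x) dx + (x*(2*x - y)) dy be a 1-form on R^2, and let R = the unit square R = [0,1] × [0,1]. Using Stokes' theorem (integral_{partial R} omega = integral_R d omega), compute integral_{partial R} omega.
integral_(partial R) omega = 3/2

Stokes: integral_partial_R omega = integral_R d omega with d omega = (∂Q/∂x - ∂P/∂y) dx ∧ dy.
  ∂Q/∂x = 4*x - y
  ∂P/∂y = 0
  integrand = ∂Q/∂x - ∂P/∂y = 4*x - y.
Integrating over R: integral_0^1 integral_0^1 (4*x - y) dx dy = 3/2.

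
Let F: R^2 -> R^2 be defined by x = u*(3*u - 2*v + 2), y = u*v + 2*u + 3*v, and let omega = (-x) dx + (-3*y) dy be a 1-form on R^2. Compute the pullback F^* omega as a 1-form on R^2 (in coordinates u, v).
F^* omega = (-18*u^3 + 18*u^2*v - 18*u^2 - 7*u*v^2 - 4*u*v - 16*u - 9*v^2 - 18*v) du + (6*u^3 - 7*u^2*v - 2*u^2 - 18*u*v - 18*u - 27*v) dv

Using F^*(f dg) = (f ∘ F) d(g ∘ F), substitute each coordinate x_i by F_i(u, v) in f_i, and replace dx_i by d F_i = (∂F_i/∂u) du + (∂F_i/∂v) dv.
  For the x component: f_1(F) = u*(-3*u + 2*v - 2); d F_1 = (6*u - 2*v + 2) du + (-2*u) dv
  For the y component: f_2(F) = -3*u*v - 6*u - 9*v; d F_2 = (v + 2) du + (u + 3) dv
Combining and collecting du, dv coefficients:
  coeff of du: -18*u^3 + 18*u^2*v - 18*u^2 - 7*u*v^2 - 4*u*v - 16*u - 9*v^2 - 18*v
  coeff of dv: 6*u^3 - 7*u^2*v - 2*u^2 - 18*u*v - 18*u - 27*v
F^* omega = (-18*u^3 + 18*u^2*v - 18*u^2 - 7*u*v^2 - 4*u*v - 16*u - 9*v^2 - 18*v) du + (6*u^3 - 7*u^2*v - 2*u^2 - 18*u*v - 18*u - 27*v) dv.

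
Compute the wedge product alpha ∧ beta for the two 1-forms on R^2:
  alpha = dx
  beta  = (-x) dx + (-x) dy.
alpha ∧ beta = (-x) dx ∧ dy

Distribute the wedge, using dx_i ∧ dx_j = -dx_j ∧ dx_i and dx_i ∧ dx_i = 0. For each pair (i, j) with i < j, the coefficient of dx_i ∧ dx_j in alpha ∧ beta is (alpha_i * beta_j - alpha_j * beta_i). Collecting: alpha ∧ beta = (-x) dx ∧ dy.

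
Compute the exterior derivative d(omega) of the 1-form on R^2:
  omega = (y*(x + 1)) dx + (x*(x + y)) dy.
d(omega) = (x + y - 1) dx ∧ dy

For a 1-form omega = sum_i f_i dx_i, the exterior derivative is
  d(omega) = sum_{i < j} (∂f_j/∂x_i - ∂f_i/∂x_j) dx_i ∧ dx_j.
  coefficient of dx ∧ dy: ∂f_2/∂x - ∂f_1/∂y = ∂(x*(x + y))/∂x - ∂(y*(x + 1))/∂y = x + y - 1
Assembling: d(omega) = (x + y - 1) dx ∧ dy.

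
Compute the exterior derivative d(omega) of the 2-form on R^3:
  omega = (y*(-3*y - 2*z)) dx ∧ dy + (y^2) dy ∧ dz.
d(omega) = (-2*y) dx ∧ dy ∧ dz

For a 2-form omega = sum_{i<j} g_{ij} dx_i ∧ dx_j, the exterior derivative is
  d(omega) = sum_{i<j} d(g_{ij}) ∧ dx_i ∧ dx_j = sum_{i<j, k} (∂g_{ij}/∂x_k) dx_k ∧ dx_i ∧ dx_j.
Expand each term, using dx_k ∧ dx_i ∧ dx_j = sgn(permutation) dx_{(a)} ∧ dx_{(b)} ∧ dx_{(c)} with (a < b < c) sorted:
  d(y*(-3*y - 2*z)) includes (∂/∂z)(y*(-3*y - 2*z)) dz = (-2*y) dz, which multiplied by dx ∧ dy gives (-2*y) dx ∧ dy ∧ dz
Collecting like 3-forms: d(omega) = (-2*y) dx ∧ dy ∧ dz.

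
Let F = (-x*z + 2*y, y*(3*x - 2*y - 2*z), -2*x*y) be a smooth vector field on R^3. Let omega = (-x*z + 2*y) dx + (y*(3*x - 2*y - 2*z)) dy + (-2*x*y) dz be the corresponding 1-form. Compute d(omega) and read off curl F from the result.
d(omega) = (-2*x + 2*y) dy ∧ dz + (-x + 2*y) dz ∧ dx + (3*y - 2) dx ∧ dy; curl F = (-2*x + 2*y, -x + 2*y, 3*y - 2)

d omega = sum_{i<j} (∂f_j/∂x_i - ∂f_i/∂x_j) dx_i ∧ dx_j. Under the identification (dy ∧ dz, dz ∧ dx, dx ∧ dy) ↔ (e_x, e_y, e_z), the coefficients are exactly the components of curl F. Compute:
  ∂R/∂y - ∂Q/∂z = (-2*x) - (-2*y) = -2*x + 2*y
  ∂P/∂z - ∂R/∂x = (-x) - (-2*y) = -x + 2*y
  ∂Q/∂x - ∂P/∂y = (3*y) - (2) = 3*y - 2.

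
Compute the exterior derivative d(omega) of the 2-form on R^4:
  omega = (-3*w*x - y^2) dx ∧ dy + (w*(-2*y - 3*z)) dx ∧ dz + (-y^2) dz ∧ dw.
d(omega) = (-3*x) dx ∧ dy ∧ dw + (2*w) dx ∧ dy ∧ dz + (-2*y - 3*z) dx ∧ dz ∧ dw + (-2*y) dy ∧ dz ∧ dw

For a 2-form omega = sum_{i<j} g_{ij} dx_i ∧ dx_j, the exterior derivative is
  d(omega) = sum_{i<j} d(g_{ij}) ∧ dx_i ∧ dx_j = sum_{i<j, k} (∂g_{ij}/∂x_k) dx_k ∧ dx_i ∧ dx_j.
Expand each term, using dx_k ∧ dx_i ∧ dx_j = sgn(permutation) dx_{(a)} ∧ dx_{(b)} ∧ dx_{(c)} with (a < b < c) sorted:
  d(-3*w*x - y^2) includes (∂/∂w)(-3*w*x - y^2) dw = (-3*x) dw, which multiplied by dx ∧ dy gives (-3*x) dx ∧ dy ∧ dw
  d(w*(-2*y - 3*z)) includes (∂/∂y)(w*(-2*y - 3*z)) dy = (-2*w) dy, which multiplied by dx ∧ dz gives (2*w) dx ∧ dy ∧ dz
  d(w*(-2*y - 3*z)) includes (∂/∂w)(w*(-2*y - 3*z)) dw = (-2*y - 3*z) dw, which multiplied by dx ∧ dz gives (-2*y - 3*z) dx ∧ dz ∧ dw
  d(-y^2) includes (∂/∂y)(-y^2) dy = (-2*y) dy, which multiplied by dz ∧ dw gives (-2*y) dy ∧ dz ∧ dw
Collecting like 3-forms: d(omega) = (-3*x) dx ∧ dy ∧ dw + (2*w) dx ∧ dy ∧ dz + (-2*y - 3*z) dx ∧ dz ∧ dw + (-2*y) dy ∧ dz ∧ dw.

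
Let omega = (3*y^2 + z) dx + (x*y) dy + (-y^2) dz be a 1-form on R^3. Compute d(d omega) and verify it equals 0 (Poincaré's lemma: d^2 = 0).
d(d omega) = 0

Step 1: d omega = sum_{i<j} (∂f_j/∂x_i - ∂f_i/∂x_j) dx_i ∧ dx_j:
  coeff of dx ∧ dy: -5*y
  coeff of dx ∧ dz: -1
  coeff of dy ∧ dz: -2*y
Step 2: Apply d again to each 2-form coefficient. The only possible 3-form in R^3 is dx ∧ dy ∧ dz, with coefficient
  ∂(coeff of dy∧dz)/∂x - ∂(coeff of dx∧dz)/∂y + ∂(coeff of dx∧dy)/∂z
  = ∂/∂x (-2*y) - ∂/∂y (-1) + ∂/∂z (-5*y).
Each of these terms simplifies to sums of mixed partials that cancel in pairs. The result is 0 (by equality of mixed partials for smooth functions — Schwarz / Clairaut).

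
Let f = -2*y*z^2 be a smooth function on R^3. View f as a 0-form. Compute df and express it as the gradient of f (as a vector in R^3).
df = (0) dx + (-2*z^2) dy + (-4*y*z) dz; grad f = (0, -2*z^2, -4*y*z)

For a 0-form f, d f = (∂f/∂x) dx + (∂f/∂y) dy + (∂f/∂z) dz. The components of the vector representation are exactly the entries of grad f in Cartesian coordinates:
  ∂f/∂x = 0
  ∂f/∂y = -2*z^2
  ∂f/∂z = -4*y*z.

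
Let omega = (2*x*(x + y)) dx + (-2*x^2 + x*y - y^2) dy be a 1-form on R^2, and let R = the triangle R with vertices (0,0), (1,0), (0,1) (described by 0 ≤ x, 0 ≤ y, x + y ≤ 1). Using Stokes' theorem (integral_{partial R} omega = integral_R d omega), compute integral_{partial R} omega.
integral_(partial R) omega = -5/6

Stokes: integral_partial_R omega = integral_R d omega with d omega = (∂Q/∂x - ∂P/∂y) dx ∧ dy.
  ∂Q/∂x = -4*x + y
  ∂P/∂y = 2*x
  integrand = ∂Q/∂x - ∂P/∂y = -6*x + y.
Integrating over R: integral_0^1 integral_0^{1-x} (-6*x + y) dy dx = -5/6.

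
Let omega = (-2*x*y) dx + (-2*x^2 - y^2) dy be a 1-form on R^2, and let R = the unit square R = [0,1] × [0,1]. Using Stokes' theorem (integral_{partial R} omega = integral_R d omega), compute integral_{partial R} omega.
integral_(partial R) omega = -1

Stokes: integral_partial_R omega = integral_R d omega with d omega = (∂Q/∂x - ∂P/∂y) dx ∧ dy.
  ∂Q/∂x = -4*x
  ∂P/∂y = -2*x
  integrand = ∂Q/∂x - ∂P/∂y = -2*x.
Integrating over R: integral_0^1 integral_0^1 (-2*x) dx dy = -1.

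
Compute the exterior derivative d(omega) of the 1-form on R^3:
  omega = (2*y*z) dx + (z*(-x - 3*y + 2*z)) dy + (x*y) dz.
d(omega) = (-3*z) dx ∧ dy + (-y) dx ∧ dz + (2*x + 3*y - 4*z) dy ∧ dz

For a 1-form omega = sum_i f_i dx_i, the exterior derivative is
  d(omega) = sum_{i < j} (∂f_j/∂x_i - ∂f_i/∂x_j) dx_i ∧ dx_j.
  coefficient of dx ∧ dy: ∂f_2/∂x - ∂f_1/∂y = ∂(z*(-x - 3*y + 2*z))/∂x - ∂(2*y*z)/∂y = -3*z
  coefficient of dx ∧ dz: ∂f_3/∂x - ∂f_1/∂z = ∂(x*y)/∂x - ∂(2*y*z)/∂z = -y
  coefficient of dy ∧ dz: ∂f_3/∂y - ∂f_2/∂z = ∂(x*y)/∂y - ∂(z*(-x - 3*y + 2*z))/∂z = 2*x + 3*y - 4*z
Assembling: d(omega) = (-3*z) dx ∧ dy + (-y) dx ∧ dz + (2*x + 3*y - 4*z) dy ∧ dz.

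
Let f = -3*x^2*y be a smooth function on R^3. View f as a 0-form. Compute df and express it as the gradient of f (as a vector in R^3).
df = (-6*x*y) dx + (-3*x^2) dy + (0) dz; grad f = (-6*x*y, -3*x^2, 0)

For a 0-form f, d f = (∂f/∂x) dx + (∂f/∂y) dy + (∂f/∂z) dz. The components of the vector representation are exactly the entries of grad f in Cartesian coordinates:
  ∂f/∂x = -6*x*y
  ∂f/∂y = -3*x^2
  ∂f/∂z = 0.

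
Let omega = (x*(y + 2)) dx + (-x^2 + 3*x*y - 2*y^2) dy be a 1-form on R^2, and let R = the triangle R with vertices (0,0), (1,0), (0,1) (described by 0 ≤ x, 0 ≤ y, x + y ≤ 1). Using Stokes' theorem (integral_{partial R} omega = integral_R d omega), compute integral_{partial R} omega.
integral_(partial R) omega = 0

Stokes: integral_partial_R omega = integral_R d omega with d omega = (∂Q/∂x - ∂P/∂y) dx ∧ dy.
  ∂Q/∂x = -2*x + 3*y
  ∂P/∂y = x
  integrand = ∂Q/∂x - ∂P/∂y = -3*x + 3*y.
Integrating over R: integral_0^1 integral_0^{1-x} (-3*x + 3*y) dy dx = 0.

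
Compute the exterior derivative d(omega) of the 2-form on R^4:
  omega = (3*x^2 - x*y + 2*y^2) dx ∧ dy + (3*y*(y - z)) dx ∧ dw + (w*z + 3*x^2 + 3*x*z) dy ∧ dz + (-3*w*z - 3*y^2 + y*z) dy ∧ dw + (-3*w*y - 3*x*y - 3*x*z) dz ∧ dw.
d(omega) = (-6*y + 3*z) dx ∧ dy ∧ dw + (-3*z) dx ∧ dz ∧ dw + (6*x + 3*z) dx ∧ dy ∧ dz + (-3*x - y + z) dy ∧ dz ∧ dw

For a 2-form omega = sum_{i<j} g_{ij} dx_i ∧ dx_j, the exterior derivative is
  d(omega) = sum_{i<j} d(g_{ij}) ∧ dx_i ∧ dx_j = sum_{i<j, k} (∂g_{ij}/∂x_k) dx_k ∧ dx_i ∧ dx_j.
Expand each term, using dx_k ∧ dx_i ∧ dx_j = sgn(permutation) dx_{(a)} ∧ dx_{(b)} ∧ dx_{(c)} with (a < b < c) sorted:
  d(3*y*(y - z)) includes (∂/∂y)(3*y*(y - z)) dy = (6*y - 3*z) dy, which multiplied by dx ∧ dw gives (-6*y + 3*z) dx ∧ dy ∧ dw
  d(3*y*(y - z)) includes (∂/∂z)(3*y*(y - z)) dz = (-3*y) dz, which multiplied by dx ∧ dw gives (3*y) dx ∧ dz ∧ dw
  d(w*z + 3*x^2 + 3*x*z) includes (∂/∂x)(w*z + 3*x^2 + 3*x*z) dx = (6*x + 3*z) dx, which multiplied by dy ∧ dz gives (6*x + 3*z) dx ∧ dy ∧ dz
  d(w*z + 3*x^2 + 3*x*z) includes (∂/∂w)(w*z + 3*x^2 + 3*x*z) dw = (z) dw, which multiplied by dy ∧ dz gives (z) dy ∧ dz ∧ dw
  d(-3*w*z - 3*y^2 + y*z) includes (∂/∂z)(-3*w*z - 3*y^2 + y*z) dz = (-3*w + y) dz, which multiplied by dy ∧ dw gives (3*w - y) dy ∧ dz ∧ dw
  d(-3*w*y - 3*x*y - 3*x*z) includes (∂/∂x)(-3*w*y - 3*x*y - 3*x*z) dx = (-3*y - 3*z) dx, which multiplied by dz ∧ dw gives (-3*y - 3*z) dx ∧ dz ∧ dw
  d(-3*w*y - 3*x*y - 3*x*z) includes (∂/∂y)(-3*w*y - 3*x*y - 3*x*z) dy = (-3*w - 3*x) dy, which multiplied by dz ∧ dw gives (-3*w - 3*x) dy ∧ dz ∧ dw
Collecting like 3-forms: d(omega) = (-6*y + 3*z) dx ∧ dy ∧ dw + (-3*z) dx ∧ dz ∧ dw + (6*x + 3*z) dx ∧ dy ∧ dz + (-3*x - y + z) dy ∧ dz ∧ dw.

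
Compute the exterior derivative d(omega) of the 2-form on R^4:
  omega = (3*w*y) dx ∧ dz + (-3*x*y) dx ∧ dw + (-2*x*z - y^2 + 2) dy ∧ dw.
d(omega) = (-3*w) dx ∧ dy ∧ dz + (3*y) dx ∧ dz ∧ dw + (3*x - 2*z) dx ∧ dy ∧ dw + (2*x) dy ∧ dz ∧ dw

For a 2-form omega = sum_{i<j} g_{ij} dx_i ∧ dx_j, the exterior derivative is
  d(omega) = sum_{i<j} d(g_{ij}) ∧ dx_i ∧ dx_j = sum_{i<j, k} (∂g_{ij}/∂x_k) dx_k ∧ dx_i ∧ dx_j.
Expand each term, using dx_k ∧ dx_i ∧ dx_j = sgn(permutation) dx_{(a)} ∧ dx_{(b)} ∧ dx_{(c)} with (a < b < c) sorted:
  d(3*w*y) includes (∂/∂y)(3*w*y) dy = (3*w) dy, which multiplied by dx ∧ dz gives (-3*w) dx ∧ dy ∧ dz
  d(3*w*y) includes (∂/∂w)(3*w*y) dw = (3*y) dw, which multiplied by dx ∧ dz gives (3*y) dx ∧ dz ∧ dw
  d(-3*x*y) includes (∂/∂y)(-3*x*y) dy = (-3*x) dy, which multiplied by dx ∧ dw gives (3*x) dx ∧ dy ∧ dw
  d(-2*x*z - y^2 + 2) includes (∂/∂x)(-2*x*z - y^2 + 2) dx = (-2*z) dx, which multiplied by dy ∧ dw gives (-2*z) dx ∧ dy ∧ dw
  d(-2*x*z - y^2 + 2) includes (∂/∂z)(-2*x*z - y^2 + 2) dz = (-2*x) dz, which multiplied by dy ∧ dw gives (2*x) dy ∧ dz ∧ dw
Collecting like 3-forms: d(omega) = (-3*w) dx ∧ dy ∧ dz + (3*y) dx ∧ dz ∧ dw + (3*x - 2*z) dx ∧ dy ∧ dw + (2*x) dy ∧ dz ∧ dw.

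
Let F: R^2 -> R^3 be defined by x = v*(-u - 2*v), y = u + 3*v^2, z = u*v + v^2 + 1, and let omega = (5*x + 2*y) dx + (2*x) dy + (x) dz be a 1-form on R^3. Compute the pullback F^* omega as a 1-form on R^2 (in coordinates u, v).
F^* omega = (2*v*(2*u*v - 2*u + v^2 - 2*v)) du + (4*u^2*v - 2*u^2 + 8*u*v^2 - 8*u*v - 12*v^3) dv

Using F^*(f dg) = (f ∘ F) d(g ∘ F), substitute each coordinate x_i by F_i(u, v) in f_i, and replace dx_i by d F_i = (∂F_i/∂u) du + (∂F_i/∂v) dv.
  For the x component: f_1(F) = -5*u*v + 2*u - 4*v^2; d F_1 = (-v) du + (-u - 4*v) dv
  For the y component: f_2(F) = 2*v*(-u - 2*v); d F_2 = (1) du + (6*v) dv
  For the z component: f_3(F) = v*(-u - 2*v); d F_3 = (v) du + (u + 2*v) dv
Combining and collecting du, dv coefficients:
  coeff of du: 2*v*(2*u*v - 2*u + v^2 - 2*v)
  coeff of dv: 4*u^2*v - 2*u^2 + 8*u*v^2 - 8*u*v - 12*v^3
F^* omega = (2*v*(2*u*v - 2*u + v^2 - 2*v)) du + (4*u^2*v - 2*u^2 + 8*u*v^2 - 8*u*v - 12*v^3) dv.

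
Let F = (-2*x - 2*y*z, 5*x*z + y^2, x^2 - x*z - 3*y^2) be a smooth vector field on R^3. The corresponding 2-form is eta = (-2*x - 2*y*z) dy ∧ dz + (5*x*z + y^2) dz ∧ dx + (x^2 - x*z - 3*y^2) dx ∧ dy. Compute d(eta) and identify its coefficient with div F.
d(eta) = (-x + 2*y - 2) dx ∧ dy ∧ dz; div F = -x + 2*y - 2

For a 2-form in R^3 of the form above, applying d gives a 3-form with coefficient ∂P/∂x + ∂Q/∂y + ∂R/∂z:
  ∂P/∂x = -2
  ∂Q/∂y = 2*y
  ∂R/∂z = -x
Sum = -x + 2*y - 2, which is exactly div F.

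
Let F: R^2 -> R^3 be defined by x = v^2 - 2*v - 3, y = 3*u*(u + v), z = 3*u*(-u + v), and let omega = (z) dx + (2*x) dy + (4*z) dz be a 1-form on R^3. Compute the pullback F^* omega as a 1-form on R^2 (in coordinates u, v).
F^* omega = (72*u^3 - 108*u^2*v + 48*u*v^2 - 24*u*v - 36*u + 6*v^3 - 12*v^2 - 18*v) du + (6*u*(-6*u^2 + 5*u*v + u + 2*v^2 - 3*v - 3)) dv

Using F^*(f dg) = (f ∘ F) d(g ∘ F), substitute each coordinate x_i by F_i(u, v) in f_i, and replace dx_i by d F_i = (∂F_i/∂u) du + (∂F_i/∂v) dv.
  For the x component: f_1(F) = 3*u*(-u + v); d F_1 = (0) du + (2*v - 2) dv
  For the y component: f_2(F) = 2*v^2 - 4*v - 6; d F_2 = (6*u + 3*v) du + (3*u) dv
  For the z component: f_3(F) = 12*u*(-u + v); d F_3 = (-6*u + 3*v) du + (3*u) dv
Combining and collecting du, dv coefficients:
  coeff of du: 72*u^3 - 108*u^2*v + 48*u*v^2 - 24*u*v - 36*u + 6*v^3 - 12*v^2 - 18*v
  coeff of dv: 6*u*(-6*u^2 + 5*u*v + u + 2*v^2 - 3*v - 3)
F^* omega = (72*u^3 - 108*u^2*v + 48*u*v^2 - 24*u*v - 36*u + 6*v^3 - 12*v^2 - 18*v) du + (6*u*(-6*u^2 + 5*u*v + u + 2*v^2 - 3*v - 3)) dv.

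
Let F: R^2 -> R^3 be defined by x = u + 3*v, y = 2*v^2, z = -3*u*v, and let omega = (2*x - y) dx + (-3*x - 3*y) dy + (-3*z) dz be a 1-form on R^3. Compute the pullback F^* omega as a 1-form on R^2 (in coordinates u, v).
F^* omega = (-27*u*v^2 + 2*u - 2*v^2 + 6*v) du + (-27*u^2*v - 12*u*v + 6*u - 24*v^3 - 42*v^2 + 18*v) dv

Using F^*(f dg) = (f ∘ F) d(g ∘ F), substitute each coordinate x_i by F_i(u, v) in f_i, and replace dx_i by d F_i = (∂F_i/∂u) du + (∂F_i/∂v) dv.
  For the x component: f_1(F) = 2*u - 2*v^2 + 6*v; d F_1 = (1) du + (3) dv
  For the y component: f_2(F) = -3*u - 6*v^2 - 9*v; d F_2 = (0) du + (4*v) dv
  For the z component: f_3(F) = 9*u*v; d F_3 = (-3*v) du + (-3*u) dv
Combining and collecting du, dv coefficients:
  coeff of du: -27*u*v^2 + 2*u - 2*v^2 + 6*v
  coeff of dv: -27*u^2*v - 12*u*v + 6*u - 24*v^3 - 42*v^2 + 18*v
F^* omega = (-27*u*v^2 + 2*u - 2*v^2 + 6*v) du + (-27*u^2*v - 12*u*v + 6*u - 24*v^3 - 42*v^2 + 18*v) dv.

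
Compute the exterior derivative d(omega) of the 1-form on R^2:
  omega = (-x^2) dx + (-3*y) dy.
d(omega) = 0

For a 1-form omega = sum_i f_i dx_i, the exterior derivative is
  d(omega) = sum_{i < j} (∂f_j/∂x_i - ∂f_i/∂x_j) dx_i ∧ dx_j.

Assembling: d(omega) = 0.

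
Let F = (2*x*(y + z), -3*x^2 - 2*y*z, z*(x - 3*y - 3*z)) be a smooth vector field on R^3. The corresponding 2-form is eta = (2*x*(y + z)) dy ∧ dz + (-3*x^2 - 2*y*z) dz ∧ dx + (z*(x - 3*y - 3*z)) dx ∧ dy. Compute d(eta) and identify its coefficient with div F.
d(eta) = (x - y - 6*z) dx ∧ dy ∧ dz; div F = x - y - 6*z

For a 2-form in R^3 of the form above, applying d gives a 3-form with coefficient ∂P/∂x + ∂Q/∂y + ∂R/∂z:
  ∂P/∂x = 2*y + 2*z
  ∂Q/∂y = -2*z
  ∂R/∂z = x - 3*y - 6*z
Sum = x - y - 6*z, which is exactly div F.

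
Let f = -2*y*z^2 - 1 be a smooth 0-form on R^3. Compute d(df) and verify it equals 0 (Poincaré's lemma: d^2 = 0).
d(df) = 0

Step 1: df = sum_i (∂f/∂x_i) dx_i = (0) dx + (-2*z^2) dy + (-4*y*z) dz.
Step 2: Apply d again. Using the 1-form formula, the coefficient of dx ∧ dy in d(df) is ∂^2 f/∂x ∂y - ∂^2 f/∂y ∂x = (0) - (0) = 0 (equality of mixed partials for smooth f).
Similarly for dx ∧ dz and dy ∧ dz — all coefficients vanish. So d(df) = 0.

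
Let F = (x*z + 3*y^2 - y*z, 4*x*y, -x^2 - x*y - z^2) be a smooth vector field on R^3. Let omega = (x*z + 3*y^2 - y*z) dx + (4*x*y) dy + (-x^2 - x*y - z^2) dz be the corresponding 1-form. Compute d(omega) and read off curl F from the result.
d(omega) = (-x) dy ∧ dz + (3*x) dz ∧ dx + (-2*y + z) dx ∧ dy; curl F = (-x, 3*x, -2*y + z)

d omega = sum_{i<j} (∂f_j/∂x_i - ∂f_i/∂x_j) dx_i ∧ dx_j. Under the identification (dy ∧ dz, dz ∧ dx, dx ∧ dy) ↔ (e_x, e_y, e_z), the coefficients are exactly the components of curl F. Compute:
  ∂R/∂y - ∂Q/∂z = (-x) - (0) = -x
  ∂P/∂z - ∂R/∂x = (x - y) - (-2*x - y) = 3*x
  ∂Q/∂x - ∂P/∂y = (4*y) - (6*y - z) = -2*y + z.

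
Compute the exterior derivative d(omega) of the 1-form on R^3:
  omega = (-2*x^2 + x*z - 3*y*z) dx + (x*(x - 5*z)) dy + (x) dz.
d(omega) = (2*x - 2*z) dx ∧ dy + (-x + 3*y + 1) dx ∧ dz + (5*x) dy ∧ dz

For a 1-form omega = sum_i f_i dx_i, the exterior derivative is
  d(omega) = sum_{i < j} (∂f_j/∂x_i - ∂f_i/∂x_j) dx_i ∧ dx_j.
  coefficient of dx ∧ dy: ∂f_2/∂x - ∂f_1/∂y = ∂(x*(x - 5*z))/∂x - ∂(-2*x^2 + x*z - 3*y*z)/∂y = 2*x - 2*z
  coefficient of dx ∧ dz: ∂f_3/∂x - ∂f_1/∂z = ∂(x)/∂x - ∂(-2*x^2 + x*z - 3*y*z)/∂z = -x + 3*y + 1
  coefficient of dy ∧ dz: ∂f_3/∂y - ∂f_2/∂z = ∂(x)/∂y - ∂(x*(x - 5*z))/∂z = 5*x
Assembling: d(omega) = (2*x - 2*z) dx ∧ dy + (-x + 3*y + 1) dx ∧ dz + (5*x) dy ∧ dz.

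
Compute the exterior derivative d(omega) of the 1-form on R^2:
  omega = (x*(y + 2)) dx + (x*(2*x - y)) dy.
d(omega) = (3*x - y) dx ∧ dy

For a 1-form omega = sum_i f_i dx_i, the exterior derivative is
  d(omega) = sum_{i < j} (∂f_j/∂x_i - ∂f_i/∂x_j) dx_i ∧ dx_j.
  coefficient of dx ∧ dy: ∂f_2/∂x - ∂f_1/∂y = ∂(x*(2*x - y))/∂x - ∂(x*(y + 2))/∂y = 3*x - y
Assembling: d(omega) = (3*x - y) dx ∧ dy.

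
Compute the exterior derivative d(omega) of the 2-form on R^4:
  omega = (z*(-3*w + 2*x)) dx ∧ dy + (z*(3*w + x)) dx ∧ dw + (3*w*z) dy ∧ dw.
d(omega) = (-3*w + 2*x) dx ∧ dy ∧ dz + (-3*z) dx ∧ dy ∧ dw + (-3*w - x) dx ∧ dz ∧ dw + (-3*w) dy ∧ dz ∧ dw

For a 2-form omega = sum_{i<j} g_{ij} dx_i ∧ dx_j, the exterior derivative is
  d(omega) = sum_{i<j} d(g_{ij}) ∧ dx_i ∧ dx_j = sum_{i<j, k} (∂g_{ij}/∂x_k) dx_k ∧ dx_i ∧ dx_j.
Expand each term, using dx_k ∧ dx_i ∧ dx_j = sgn(permutation) dx_{(a)} ∧ dx_{(b)} ∧ dx_{(c)} with (a < b < c) sorted:
  d(z*(-3*w + 2*x)) includes (∂/∂z)(z*(-3*w + 2*x)) dz = (-3*w + 2*x) dz, which multiplied by dx ∧ dy gives (-3*w + 2*x) dx ∧ dy ∧ dz
  d(z*(-3*w + 2*x)) includes (∂/∂w)(z*(-3*w + 2*x)) dw = (-3*z) dw, which multiplied by dx ∧ dy gives (-3*z) dx ∧ dy ∧ dw
  d(z*(3*w + x)) includes (∂/∂z)(z*(3*w + x)) dz = (3*w + x) dz, which multiplied by dx ∧ dw gives (-3*w - x) dx ∧ dz ∧ dw
  d(3*w*z) includes (∂/∂z)(3*w*z) dz = (3*w) dz, which multiplied by dy ∧ dw gives (-3*w) dy ∧ dz ∧ dw
Collecting like 3-forms: d(omega) = (-3*w + 2*x) dx ∧ dy ∧ dz + (-3*z) dx ∧ dy ∧ dw + (-3*w - x) dx ∧ dz ∧ dw + (-3*w) dy ∧ dz ∧ dw.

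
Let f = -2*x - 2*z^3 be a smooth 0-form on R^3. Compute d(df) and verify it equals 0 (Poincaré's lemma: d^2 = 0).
d(df) = 0

Step 1: df = sum_i (∂f/∂x_i) dx_i = (-2) dx + (0) dy + (-6*z^2) dz.
Step 2: Apply d again. Using the 1-form formula, the coefficient of dx ∧ dy in d(df) is ∂^2 f/∂x ∂y - ∂^2 f/∂y ∂x = (0) - (0) = 0 (equality of mixed partials for smooth f).
Similarly for dx ∧ dz and dy ∧ dz — all coefficients vanish. So d(df) = 0.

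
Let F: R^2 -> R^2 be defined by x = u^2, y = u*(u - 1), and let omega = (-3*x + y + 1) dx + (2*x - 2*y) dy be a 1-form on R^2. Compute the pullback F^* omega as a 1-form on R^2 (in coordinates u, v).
F^* omega = (u^2*(2 - 4*u)) du

Using F^*(f dg) = (f ∘ F) d(g ∘ F), substitute each coordinate x_i by F_i(u, v) in f_i, and replace dx_i by d F_i = (∂F_i/∂u) du + (∂F_i/∂v) dv.
  For the x component: f_1(F) = -2*u^2 - u + 1; d F_1 = (2*u) du + (0) dv
  For the y component: f_2(F) = 2*u; d F_2 = (2*u - 1) du + (0) dv
Combining and collecting du, dv coefficients:
  coeff of du: u^2*(2 - 4*u)
  coeff of dv: 0
F^* omega = (u^2*(2 - 4*u)) du.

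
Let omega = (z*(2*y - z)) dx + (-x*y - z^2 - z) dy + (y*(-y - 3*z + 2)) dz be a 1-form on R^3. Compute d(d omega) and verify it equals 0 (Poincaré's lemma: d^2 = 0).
d(d omega) = 0

Step 1: d omega = sum_{i<j} (∂f_j/∂x_i - ∂f_i/∂x_j) dx_i ∧ dx_j:
  coeff of dx ∧ dy: -y - 2*z
  coeff of dx ∧ dz: -2*y + 2*z
  coeff of dy ∧ dz: -2*y - z + 3
Step 2: Apply d again to each 2-form coefficient. The only possible 3-form in R^3 is dx ∧ dy ∧ dz, with coefficient
  ∂(coeff of dy∧dz)/∂x - ∂(coeff of dx∧dz)/∂y + ∂(coeff of dx∧dy)/∂z
  = ∂/∂x (-2*y - z + 3) - ∂/∂y (-2*y + 2*z) + ∂/∂z (-y - 2*z).
Each of these terms simplifies to sums of mixed partials that cancel in pairs. The result is 0 (by equality of mixed partials for smooth functions — Schwarz / Clairaut).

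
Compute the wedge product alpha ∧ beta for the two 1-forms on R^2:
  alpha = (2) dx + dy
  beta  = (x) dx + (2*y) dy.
alpha ∧ beta = (-x + 4*y) dx ∧ dy

Distribute the wedge, using dx_i ∧ dx_j = -dx_j ∧ dx_i and dx_i ∧ dx_i = 0. For each pair (i, j) with i < j, the coefficient of dx_i ∧ dx_j in alpha ∧ beta is (alpha_i * beta_j - alpha_j * beta_i). Collecting: alpha ∧ beta = (-x + 4*y) dx ∧ dy.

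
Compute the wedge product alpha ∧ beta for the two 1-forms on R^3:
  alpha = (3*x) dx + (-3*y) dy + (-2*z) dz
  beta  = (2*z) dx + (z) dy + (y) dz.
alpha ∧ beta = (3*z*(x + 2*y)) dx ∧ dy + (3*x*y + 4*z^2) dx ∧ dz + (-3*y^2 + 2*z^2) dy ∧ dz

Distribute the wedge, using dx_i ∧ dx_j = -dx_j ∧ dx_i and dx_i ∧ dx_i = 0. For each pair (i, j) with i < j, the coefficient of dx_i ∧ dx_j in alpha ∧ beta is (alpha_i * beta_j - alpha_j * beta_i). Collecting: alpha ∧ beta = (3*z*(x + 2*y)) dx ∧ dy + (3*x*y + 4*z^2) dx ∧ dz + (-3*y^2 + 2*z^2) dy ∧ dz.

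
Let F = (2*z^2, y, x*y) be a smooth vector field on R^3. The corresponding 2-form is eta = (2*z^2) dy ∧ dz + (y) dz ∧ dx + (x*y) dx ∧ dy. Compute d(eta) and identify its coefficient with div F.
d(eta) = (1) dx ∧ dy ∧ dz; div F = 1

For a 2-form in R^3 of the form above, applying d gives a 3-form with coefficient ∂P/∂x + ∂Q/∂y + ∂R/∂z:
  ∂P/∂x = 0
  ∂Q/∂y = 1
  ∂R/∂z = 0
Sum = 1, which is exactly div F.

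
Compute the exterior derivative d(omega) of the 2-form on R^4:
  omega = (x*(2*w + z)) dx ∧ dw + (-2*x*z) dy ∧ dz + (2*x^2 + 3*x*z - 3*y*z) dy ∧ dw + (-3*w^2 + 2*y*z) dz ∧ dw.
d(omega) = (-x) dx ∧ dz ∧ dw + (-2*z) dx ∧ dy ∧ dz + (4*x + 3*z) dx ∧ dy ∧ dw + (-3*x + 3*y + 2*z) dy ∧ dz ∧ dw

For a 2-form omega = sum_{i<j} g_{ij} dx_i ∧ dx_j, the exterior derivative is
  d(omega) = sum_{i<j} d(g_{ij}) ∧ dx_i ∧ dx_j = sum_{i<j, k} (∂g_{ij}/∂x_k) dx_k ∧ dx_i ∧ dx_j.
Expand each term, using dx_k ∧ dx_i ∧ dx_j = sgn(permutation) dx_{(a)} ∧ dx_{(b)} ∧ dx_{(c)} with (a < b < c) sorted:
  d(x*(2*w + z)) includes (∂/∂z)(x*(2*w + z)) dz = (x) dz, which multiplied by dx ∧ dw gives (-x) dx ∧ dz ∧ dw
  d(-2*x*z) includes (∂/∂x)(-2*x*z) dx = (-2*z) dx, which multiplied by dy ∧ dz gives (-2*z) dx ∧ dy ∧ dz
  d(2*x^2 + 3*x*z - 3*y*z) includes (∂/∂x)(2*x^2 + 3*x*z - 3*y*z) dx = (4*x + 3*z) dx, which multiplied by dy ∧ dw gives (4*x + 3*z) dx ∧ dy ∧ dw
  d(2*x^2 + 3*x*z - 3*y*z) includes (∂/∂z)(2*x^2 + 3*x*z - 3*y*z) dz = (3*x - 3*y) dz, which multiplied by dy ∧ dw gives (-3*x + 3*y) dy ∧ dz ∧ dw
  d(-3*w^2 + 2*y*z) includes (∂/∂y)(-3*w^2 + 2*y*z) dy = (2*z) dy, which multiplied by dz ∧ dw gives (2*z) dy ∧ dz ∧ dw
Collecting like 3-forms: d(omega) = (-x) dx ∧ dz ∧ dw + (-2*z) dx ∧ dy ∧ dz + (4*x + 3*z) dx ∧ dy ∧ dw + (-3*x + 3*y + 2*z) dy ∧ dz ∧ dw.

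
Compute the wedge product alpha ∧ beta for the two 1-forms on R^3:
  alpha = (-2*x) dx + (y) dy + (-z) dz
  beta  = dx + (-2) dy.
alpha ∧ beta = (4*x - y) dx ∧ dy + (z) dx ∧ dz + (-2*z) dy ∧ dz

Distribute the wedge, using dx_i ∧ dx_j = -dx_j ∧ dx_i and dx_i ∧ dx_i = 0. For each pair (i, j) with i < j, the coefficient of dx_i ∧ dx_j in alpha ∧ beta is (alpha_i * beta_j - alpha_j * beta_i). Collecting: alpha ∧ beta = (4*x - y) dx ∧ dy + (z) dx ∧ dz + (-2*z) dy ∧ dz.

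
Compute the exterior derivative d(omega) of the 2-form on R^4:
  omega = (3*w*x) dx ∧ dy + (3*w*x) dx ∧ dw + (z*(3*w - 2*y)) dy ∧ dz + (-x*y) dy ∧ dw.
d(omega) = (3*x - y) dx ∧ dy ∧ dw + (3*z) dy ∧ dz ∧ dw

For a 2-form omega = sum_{i<j} g_{ij} dx_i ∧ dx_j, the exterior derivative is
  d(omega) = sum_{i<j} d(g_{ij}) ∧ dx_i ∧ dx_j = sum_{i<j, k} (∂g_{ij}/∂x_k) dx_k ∧ dx_i ∧ dx_j.
Expand each term, using dx_k ∧ dx_i ∧ dx_j = sgn(permutation) dx_{(a)} ∧ dx_{(b)} ∧ dx_{(c)} with (a < b < c) sorted:
  d(3*w*x) includes (∂/∂w)(3*w*x) dw = (3*x) dw, which multiplied by dx ∧ dy gives (3*x) dx ∧ dy ∧ dw
  d(z*(3*w - 2*y)) includes (∂/∂w)(z*(3*w - 2*y)) dw = (3*z) dw, which multiplied by dy ∧ dz gives (3*z) dy ∧ dz ∧ dw
  d(-x*y) includes (∂/∂x)(-x*y) dx = (-y) dx, which multiplied by dy ∧ dw gives (-y) dx ∧ dy ∧ dw
Collecting like 3-forms: d(omega) = (3*x - y) dx ∧ dy ∧ dw + (3*z) dy ∧ dz ∧ dw.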